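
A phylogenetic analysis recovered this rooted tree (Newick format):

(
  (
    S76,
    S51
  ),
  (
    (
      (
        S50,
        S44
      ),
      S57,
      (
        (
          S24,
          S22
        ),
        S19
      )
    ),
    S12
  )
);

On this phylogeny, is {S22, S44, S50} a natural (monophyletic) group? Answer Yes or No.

The MRCA of the listed taxa subtends ((S50,S44),S57,((S24,S22),S19)).
That clade also contains S19, S24, S57, which are not in the proposed group, so the group is not monophyletic.

No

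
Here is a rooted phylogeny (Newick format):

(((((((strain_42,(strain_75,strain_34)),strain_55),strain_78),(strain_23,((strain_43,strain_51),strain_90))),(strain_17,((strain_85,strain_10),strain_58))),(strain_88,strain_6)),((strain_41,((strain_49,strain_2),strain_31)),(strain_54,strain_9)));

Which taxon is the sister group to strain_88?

strain_88 attaches to the tree at the node subtending (strain_88,strain_6).
The other lineage descending from that same node — the sister group — is the single tip strain_6.

strain_6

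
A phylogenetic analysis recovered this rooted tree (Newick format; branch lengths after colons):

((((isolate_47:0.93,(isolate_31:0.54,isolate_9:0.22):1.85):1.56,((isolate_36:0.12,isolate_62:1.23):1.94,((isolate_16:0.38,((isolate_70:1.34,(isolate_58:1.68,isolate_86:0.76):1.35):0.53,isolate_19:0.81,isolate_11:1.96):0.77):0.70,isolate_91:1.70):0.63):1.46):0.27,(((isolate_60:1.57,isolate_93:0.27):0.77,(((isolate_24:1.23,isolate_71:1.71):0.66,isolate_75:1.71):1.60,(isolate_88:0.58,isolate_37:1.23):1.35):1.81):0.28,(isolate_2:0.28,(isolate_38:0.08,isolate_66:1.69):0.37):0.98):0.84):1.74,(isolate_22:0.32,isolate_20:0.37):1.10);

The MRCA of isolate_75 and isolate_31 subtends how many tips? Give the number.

22

The MRCA of isolate_75 and isolate_31 is the node subtending (((isolate_47,(isolate_31,isolate_9)),((isolate_36,isolate_62),((isolate_16,((isolate_70,(isolate_58,isolate_86)),isolate_19,isolate_11)),isolate_91))),(((isolate_60,isolate_93),(((isolate_24,isolate_71),isolate_75),(isolate_88,isolate_37))),(isolate_2,(isolate_38,isolate_66)))).
That clade contains 22 terminal taxa: isolate_11, isolate_16, isolate_19, isolate_2, isolate_24, isolate_31, isolate_36, isolate_37, isolate_38, isolate_47, isolate_58, isolate_60, isolate_62, isolate_66, isolate_70, isolate_71, isolate_75, isolate_86, isolate_88, isolate_9, isolate_91, isolate_93.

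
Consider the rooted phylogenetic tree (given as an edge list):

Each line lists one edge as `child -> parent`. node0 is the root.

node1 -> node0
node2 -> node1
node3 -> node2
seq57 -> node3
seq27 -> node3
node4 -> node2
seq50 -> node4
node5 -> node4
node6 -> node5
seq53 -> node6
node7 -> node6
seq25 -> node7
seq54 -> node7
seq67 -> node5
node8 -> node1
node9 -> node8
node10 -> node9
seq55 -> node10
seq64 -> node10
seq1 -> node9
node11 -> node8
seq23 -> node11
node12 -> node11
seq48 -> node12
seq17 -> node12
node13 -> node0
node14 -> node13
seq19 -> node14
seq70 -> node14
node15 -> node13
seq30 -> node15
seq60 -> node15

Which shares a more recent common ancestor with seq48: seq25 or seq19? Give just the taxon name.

The MRCA of seq48 and seq25 subtends (((seq57,seq27),(seq50,((seq53,(seq25,seq54)),seq67))),(((seq55,seq64),seq1),(seq23,(seq48,seq17)))) (13 taxa).
The MRCA of seq48 and seq19 is the root, subtending the entire tree (17 taxa).
The first is nested inside the second, so seq48 shares a more recent common ancestor with seq25.

seq25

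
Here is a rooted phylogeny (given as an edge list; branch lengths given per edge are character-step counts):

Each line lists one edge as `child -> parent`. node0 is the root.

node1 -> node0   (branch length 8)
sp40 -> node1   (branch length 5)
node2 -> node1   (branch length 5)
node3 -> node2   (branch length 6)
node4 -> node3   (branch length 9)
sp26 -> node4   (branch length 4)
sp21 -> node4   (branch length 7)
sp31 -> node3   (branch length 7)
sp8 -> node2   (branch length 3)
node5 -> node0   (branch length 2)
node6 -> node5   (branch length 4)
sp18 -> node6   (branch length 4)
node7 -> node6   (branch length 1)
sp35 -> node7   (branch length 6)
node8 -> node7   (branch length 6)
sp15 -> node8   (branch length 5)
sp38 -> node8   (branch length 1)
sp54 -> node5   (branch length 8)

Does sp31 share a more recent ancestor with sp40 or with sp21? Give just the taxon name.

sp21

The MRCA of sp31 and sp21 subtends ((sp26,sp21),sp31) (3 taxa).
The MRCA of sp31 and sp40 subtends (sp40,(((sp26,sp21),sp31),sp8)) (5 taxa).
The first is nested inside the second, so sp31 shares a more recent common ancestor with sp21.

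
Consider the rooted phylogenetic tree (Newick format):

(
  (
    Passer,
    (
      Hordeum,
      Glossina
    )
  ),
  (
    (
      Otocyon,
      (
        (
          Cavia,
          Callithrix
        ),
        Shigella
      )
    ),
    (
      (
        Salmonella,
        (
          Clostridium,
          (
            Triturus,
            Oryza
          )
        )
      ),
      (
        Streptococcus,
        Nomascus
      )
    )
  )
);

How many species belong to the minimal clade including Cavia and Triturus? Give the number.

10

The MRCA of Cavia and Triturus is the node subtending ((Otocyon,((Cavia,Callithrix),Shigella)),((Salmonella,(Clostridium,(Triturus,Oryza))),(Streptococcus,Nomascus))).
That clade contains 10 terminal taxa: Callithrix, Cavia, Clostridium, Nomascus, Oryza, Otocyon, Salmonella, Shigella, Streptococcus, Triturus.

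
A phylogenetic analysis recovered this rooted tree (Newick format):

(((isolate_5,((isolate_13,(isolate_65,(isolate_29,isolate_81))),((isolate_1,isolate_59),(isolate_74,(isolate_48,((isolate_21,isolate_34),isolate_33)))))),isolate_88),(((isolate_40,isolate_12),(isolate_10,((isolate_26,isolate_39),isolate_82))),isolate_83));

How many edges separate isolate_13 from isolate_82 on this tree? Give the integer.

10

The MRCA of isolate_13 and isolate_82 is the root of the tree.
From isolate_13 up to that node: 5 branches. From isolate_82 up to the same node: 5 branches. Total: 5 + 5 = 10.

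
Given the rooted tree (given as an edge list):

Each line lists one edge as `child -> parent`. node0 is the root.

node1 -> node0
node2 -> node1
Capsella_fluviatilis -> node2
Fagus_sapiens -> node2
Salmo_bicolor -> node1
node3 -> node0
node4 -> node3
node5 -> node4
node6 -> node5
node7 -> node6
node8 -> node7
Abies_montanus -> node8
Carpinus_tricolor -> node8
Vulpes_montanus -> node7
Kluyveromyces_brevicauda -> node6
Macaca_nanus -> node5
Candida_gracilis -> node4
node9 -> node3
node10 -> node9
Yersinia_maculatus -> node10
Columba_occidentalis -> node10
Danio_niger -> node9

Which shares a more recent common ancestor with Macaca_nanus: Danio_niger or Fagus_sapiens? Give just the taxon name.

Danio_niger

The MRCA of Macaca_nanus and Danio_niger subtends ((((((Abies_montanus,Carpinus_tricolor),Vulpes_montanus),Kluyveromyces_brevicauda),Macaca_nanus),Candida_gracilis),((Yersinia_maculatus,Columba_occidentalis),Danio_niger)) (9 taxa).
The MRCA of Macaca_nanus and Fagus_sapiens is the root, subtending the entire tree (12 taxa).
The first is nested inside the second, so Macaca_nanus shares a more recent common ancestor with Danio_niger.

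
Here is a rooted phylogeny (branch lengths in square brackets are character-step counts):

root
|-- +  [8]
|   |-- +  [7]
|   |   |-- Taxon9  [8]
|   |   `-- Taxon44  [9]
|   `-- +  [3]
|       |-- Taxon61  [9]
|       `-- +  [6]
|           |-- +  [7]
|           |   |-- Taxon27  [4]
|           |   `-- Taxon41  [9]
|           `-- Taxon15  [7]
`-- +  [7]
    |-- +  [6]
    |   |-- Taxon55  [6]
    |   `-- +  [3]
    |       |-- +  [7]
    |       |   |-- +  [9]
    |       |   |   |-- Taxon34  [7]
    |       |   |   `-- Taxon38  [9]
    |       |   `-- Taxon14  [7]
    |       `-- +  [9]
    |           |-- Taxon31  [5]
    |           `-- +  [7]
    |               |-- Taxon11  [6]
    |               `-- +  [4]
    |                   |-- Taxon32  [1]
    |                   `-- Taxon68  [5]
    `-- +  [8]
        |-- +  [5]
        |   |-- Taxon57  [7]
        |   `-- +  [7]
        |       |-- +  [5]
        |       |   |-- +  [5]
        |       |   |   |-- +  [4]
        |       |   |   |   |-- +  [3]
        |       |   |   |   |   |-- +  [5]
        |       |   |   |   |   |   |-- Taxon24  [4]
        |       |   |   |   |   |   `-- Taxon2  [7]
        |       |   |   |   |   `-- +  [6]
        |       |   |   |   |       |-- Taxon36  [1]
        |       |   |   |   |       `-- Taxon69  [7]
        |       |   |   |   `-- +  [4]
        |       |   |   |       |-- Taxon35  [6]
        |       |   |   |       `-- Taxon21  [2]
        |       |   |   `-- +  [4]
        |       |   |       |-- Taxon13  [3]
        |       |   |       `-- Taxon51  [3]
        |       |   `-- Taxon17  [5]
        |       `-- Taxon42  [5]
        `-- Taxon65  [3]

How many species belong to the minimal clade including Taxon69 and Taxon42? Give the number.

The MRCA of Taxon69 and Taxon42 is the node subtending ((((((Taxon24,Taxon2),(Taxon36,Taxon69)),(Taxon35,Taxon21)),(Taxon13,Taxon51)),Taxon17),Taxon42).
That clade contains 10 terminal taxa: Taxon13, Taxon17, Taxon2, Taxon21, Taxon24, Taxon35, Taxon36, Taxon42, Taxon51, Taxon69.

10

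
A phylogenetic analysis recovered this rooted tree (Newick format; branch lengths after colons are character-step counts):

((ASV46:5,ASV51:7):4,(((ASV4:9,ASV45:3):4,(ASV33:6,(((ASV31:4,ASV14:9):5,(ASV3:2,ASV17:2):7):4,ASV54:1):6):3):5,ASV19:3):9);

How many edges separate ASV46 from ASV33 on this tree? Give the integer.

6

The MRCA of ASV46 and ASV33 is the root of the tree.
From ASV46 up to that node: 2 branches. From ASV33 up to the same node: 4 branches. Total: 2 + 4 = 6.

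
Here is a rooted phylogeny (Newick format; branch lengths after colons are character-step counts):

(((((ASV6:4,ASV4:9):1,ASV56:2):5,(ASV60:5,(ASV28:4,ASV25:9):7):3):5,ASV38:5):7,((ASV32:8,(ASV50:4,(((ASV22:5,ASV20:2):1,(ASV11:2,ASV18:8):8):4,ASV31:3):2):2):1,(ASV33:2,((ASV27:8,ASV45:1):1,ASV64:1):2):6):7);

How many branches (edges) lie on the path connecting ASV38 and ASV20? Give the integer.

9

The MRCA of ASV38 and ASV20 is the root of the tree.
From ASV38 up to that node: 2 branches. From ASV20 up to the same node: 7 branches. Total: 2 + 7 = 9.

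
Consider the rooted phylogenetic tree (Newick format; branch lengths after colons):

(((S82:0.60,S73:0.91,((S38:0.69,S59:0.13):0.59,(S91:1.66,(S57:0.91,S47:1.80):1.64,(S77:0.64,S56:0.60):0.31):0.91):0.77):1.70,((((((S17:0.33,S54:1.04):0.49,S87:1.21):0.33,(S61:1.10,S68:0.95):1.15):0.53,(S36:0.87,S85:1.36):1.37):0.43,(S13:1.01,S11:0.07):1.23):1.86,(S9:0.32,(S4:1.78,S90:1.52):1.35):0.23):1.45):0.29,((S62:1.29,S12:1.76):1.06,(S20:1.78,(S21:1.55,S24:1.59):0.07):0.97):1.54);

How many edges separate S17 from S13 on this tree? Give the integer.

7

The MRCA of S17 and S13 is the node subtending (((((S17,S54),S87),(S61,S68)),(S36,S85)),(S13,S11)).
From S17 up to that node: 5 branches. From S13 up to the same node: 2 branches. Total: 5 + 2 = 7.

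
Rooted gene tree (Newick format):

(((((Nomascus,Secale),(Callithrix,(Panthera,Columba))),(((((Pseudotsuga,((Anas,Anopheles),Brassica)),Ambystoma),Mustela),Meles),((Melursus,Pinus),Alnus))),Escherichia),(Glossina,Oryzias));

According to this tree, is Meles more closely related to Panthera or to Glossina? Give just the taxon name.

Panthera

The MRCA of Meles and Panthera subtends (((Nomascus,Secale),(Callithrix,(Panthera,Columba))),(((((Pseudotsuga,((Anas,Anopheles),Brassica)),Ambystoma),Mustela),Meles),((Melursus,Pinus),Alnus))) (15 taxa).
The MRCA of Meles and Glossina is the root, subtending the entire tree (18 taxa).
The first is nested inside the second, so Meles shares a more recent common ancestor with Panthera.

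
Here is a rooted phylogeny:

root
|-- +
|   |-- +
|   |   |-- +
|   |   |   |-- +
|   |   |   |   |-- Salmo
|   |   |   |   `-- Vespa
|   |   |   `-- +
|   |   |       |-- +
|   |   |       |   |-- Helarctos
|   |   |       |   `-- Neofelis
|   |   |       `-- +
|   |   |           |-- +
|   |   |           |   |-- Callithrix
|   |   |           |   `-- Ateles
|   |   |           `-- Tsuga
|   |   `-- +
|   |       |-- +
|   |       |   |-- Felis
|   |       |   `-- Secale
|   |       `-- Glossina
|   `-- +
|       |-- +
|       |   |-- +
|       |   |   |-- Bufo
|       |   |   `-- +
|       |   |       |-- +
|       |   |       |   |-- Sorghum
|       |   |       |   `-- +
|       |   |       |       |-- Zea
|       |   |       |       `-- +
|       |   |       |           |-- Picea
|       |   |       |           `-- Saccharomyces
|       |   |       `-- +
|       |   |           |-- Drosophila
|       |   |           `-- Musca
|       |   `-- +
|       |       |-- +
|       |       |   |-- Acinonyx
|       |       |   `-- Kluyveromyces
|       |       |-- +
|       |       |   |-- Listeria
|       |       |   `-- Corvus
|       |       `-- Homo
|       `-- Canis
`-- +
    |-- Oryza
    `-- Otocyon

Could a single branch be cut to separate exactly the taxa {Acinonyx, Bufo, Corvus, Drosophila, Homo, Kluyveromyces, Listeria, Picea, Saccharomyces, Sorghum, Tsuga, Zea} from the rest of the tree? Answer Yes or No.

The MRCA of the listed taxa subtends ((((Salmo,Vespa),((Helarctos,Neofelis),((Callithrix,Ateles),Tsuga))),((Felis,Secale),Glossina)),(((Bufo,((Sorghum,(Zea,(Picea,Saccharomyces))),(Drosophila,Musca))),((Acinonyx,Kluyveromyces),(Listeria,Corvus),Homo)),Canis)).
That clade also contains Ateles, Callithrix, Canis, Felis, Glossina, Helarctos, Musca, Neofelis, Salmo, Secale, Vespa, which are not in the proposed group, so the group is not monophyletic.

No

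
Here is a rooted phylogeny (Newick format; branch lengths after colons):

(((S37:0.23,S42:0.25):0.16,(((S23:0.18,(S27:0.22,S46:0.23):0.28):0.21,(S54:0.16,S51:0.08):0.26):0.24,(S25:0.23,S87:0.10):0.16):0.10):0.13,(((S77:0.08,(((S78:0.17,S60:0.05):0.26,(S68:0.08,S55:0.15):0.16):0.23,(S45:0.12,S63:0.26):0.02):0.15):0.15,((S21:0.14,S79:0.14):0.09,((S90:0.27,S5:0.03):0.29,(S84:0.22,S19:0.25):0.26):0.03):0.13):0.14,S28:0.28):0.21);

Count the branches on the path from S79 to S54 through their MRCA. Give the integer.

10

The MRCA of S79 and S54 is the root of the tree.
From S79 up to that node: 5 branches. From S54 up to the same node: 5 branches. Total: 5 + 5 = 10.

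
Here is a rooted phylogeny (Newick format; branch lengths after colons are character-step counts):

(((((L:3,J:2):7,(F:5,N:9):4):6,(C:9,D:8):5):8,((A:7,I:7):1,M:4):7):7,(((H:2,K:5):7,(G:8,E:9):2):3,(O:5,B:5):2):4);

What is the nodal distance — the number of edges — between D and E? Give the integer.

8

The MRCA of D and E is the root of the tree.
From D up to that node: 4 branches. From E up to the same node: 4 branches. Total: 4 + 4 = 8.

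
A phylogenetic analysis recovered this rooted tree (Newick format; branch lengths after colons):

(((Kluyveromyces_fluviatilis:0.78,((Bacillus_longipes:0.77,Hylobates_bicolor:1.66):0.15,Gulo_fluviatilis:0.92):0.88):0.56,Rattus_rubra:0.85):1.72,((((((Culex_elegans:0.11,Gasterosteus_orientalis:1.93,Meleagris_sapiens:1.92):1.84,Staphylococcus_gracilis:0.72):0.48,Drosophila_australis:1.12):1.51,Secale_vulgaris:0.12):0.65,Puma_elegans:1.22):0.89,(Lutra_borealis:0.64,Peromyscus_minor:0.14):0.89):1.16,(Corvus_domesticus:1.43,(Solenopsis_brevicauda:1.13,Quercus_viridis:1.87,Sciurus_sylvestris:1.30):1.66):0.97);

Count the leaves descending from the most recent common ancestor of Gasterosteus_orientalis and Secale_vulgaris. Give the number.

The MRCA of Gasterosteus_orientalis and Secale_vulgaris is the node subtending ((((Culex_elegans,Gasterosteus_orientalis,Meleagris_sapiens),Staphylococcus_gracilis),Drosophila_australis),Secale_vulgaris).
That clade contains 6 terminal taxa: Culex_elegans, Drosophila_australis, Gasterosteus_orientalis, Meleagris_sapiens, Secale_vulgaris, Staphylococcus_gracilis.

6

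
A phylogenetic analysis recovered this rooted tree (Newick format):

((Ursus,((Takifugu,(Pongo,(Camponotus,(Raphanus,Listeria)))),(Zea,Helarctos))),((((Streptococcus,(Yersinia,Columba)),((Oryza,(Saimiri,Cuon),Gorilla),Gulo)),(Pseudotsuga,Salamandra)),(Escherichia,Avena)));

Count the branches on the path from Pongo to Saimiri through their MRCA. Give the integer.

12

The MRCA of Pongo and Saimiri is the root of the tree.
From Pongo up to that node: 5 branches. From Saimiri up to the same node: 7 branches. Total: 5 + 7 = 12.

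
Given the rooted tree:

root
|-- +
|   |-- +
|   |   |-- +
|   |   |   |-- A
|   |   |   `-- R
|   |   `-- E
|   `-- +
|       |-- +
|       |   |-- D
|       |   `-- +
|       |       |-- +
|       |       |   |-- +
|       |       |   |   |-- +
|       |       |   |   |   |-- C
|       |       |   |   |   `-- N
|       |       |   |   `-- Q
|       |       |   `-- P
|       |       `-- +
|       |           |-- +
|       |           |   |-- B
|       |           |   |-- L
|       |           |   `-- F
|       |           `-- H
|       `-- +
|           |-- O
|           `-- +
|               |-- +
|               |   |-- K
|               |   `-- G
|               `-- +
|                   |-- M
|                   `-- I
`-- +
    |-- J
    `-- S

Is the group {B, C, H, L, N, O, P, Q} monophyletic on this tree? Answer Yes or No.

The MRCA of the listed taxa subtends ((D,((((C,N),Q),P),((B,L,F),H))),(O,((K,G),(M,I)))).
That clade also contains D, F, G, I, K, M, which are not in the proposed group, so the group is not monophyletic.

No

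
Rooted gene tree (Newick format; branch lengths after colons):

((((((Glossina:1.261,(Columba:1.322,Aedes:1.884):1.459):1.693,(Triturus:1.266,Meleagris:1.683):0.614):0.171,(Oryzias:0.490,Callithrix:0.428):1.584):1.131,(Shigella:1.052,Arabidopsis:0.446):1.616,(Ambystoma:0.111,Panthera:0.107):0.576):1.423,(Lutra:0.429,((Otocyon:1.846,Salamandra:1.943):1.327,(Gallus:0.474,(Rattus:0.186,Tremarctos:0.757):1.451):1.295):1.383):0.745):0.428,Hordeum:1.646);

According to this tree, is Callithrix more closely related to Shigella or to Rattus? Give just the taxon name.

The MRCA of Callithrix and Shigella subtends ((((Glossina,(Columba,Aedes)),(Triturus,Meleagris)),(Oryzias,Callithrix)),(Shigella,Arabidopsis),(Ambystoma,Panthera)) (11 taxa).
The MRCA of Callithrix and Rattus subtends (((((Glossina,(Columba,Aedes)),(Triturus,Meleagris)),(Oryzias,Callithrix)),(Shigella,Arabidopsis),(Ambystoma,Panthera)),(Lutra,((Otocyon,Salamandra),(Gallus,(Rattus,Tremarctos))))) (17 taxa).
The first is nested inside the second, so Callithrix shares a more recent common ancestor with Shigella.

Shigella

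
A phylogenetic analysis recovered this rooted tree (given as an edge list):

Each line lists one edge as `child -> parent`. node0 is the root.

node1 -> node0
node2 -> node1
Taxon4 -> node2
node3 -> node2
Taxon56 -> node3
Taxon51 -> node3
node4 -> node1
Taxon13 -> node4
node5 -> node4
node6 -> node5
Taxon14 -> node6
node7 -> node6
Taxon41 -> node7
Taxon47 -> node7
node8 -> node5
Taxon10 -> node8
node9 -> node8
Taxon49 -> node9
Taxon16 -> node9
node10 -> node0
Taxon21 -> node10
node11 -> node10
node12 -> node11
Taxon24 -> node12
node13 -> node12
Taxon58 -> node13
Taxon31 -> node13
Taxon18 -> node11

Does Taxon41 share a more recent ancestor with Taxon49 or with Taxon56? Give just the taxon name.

The MRCA of Taxon41 and Taxon49 subtends ((Taxon14,(Taxon41,Taxon47)),(Taxon10,(Taxon49,Taxon16))) (6 taxa).
The MRCA of Taxon41 and Taxon56 subtends ((Taxon4,(Taxon56,Taxon51)),(Taxon13,((Taxon14,(Taxon41,Taxon47)),(Taxon10,(Taxon49,Taxon16))))) (10 taxa).
The first is nested inside the second, so Taxon41 shares a more recent common ancestor with Taxon49.

Taxon49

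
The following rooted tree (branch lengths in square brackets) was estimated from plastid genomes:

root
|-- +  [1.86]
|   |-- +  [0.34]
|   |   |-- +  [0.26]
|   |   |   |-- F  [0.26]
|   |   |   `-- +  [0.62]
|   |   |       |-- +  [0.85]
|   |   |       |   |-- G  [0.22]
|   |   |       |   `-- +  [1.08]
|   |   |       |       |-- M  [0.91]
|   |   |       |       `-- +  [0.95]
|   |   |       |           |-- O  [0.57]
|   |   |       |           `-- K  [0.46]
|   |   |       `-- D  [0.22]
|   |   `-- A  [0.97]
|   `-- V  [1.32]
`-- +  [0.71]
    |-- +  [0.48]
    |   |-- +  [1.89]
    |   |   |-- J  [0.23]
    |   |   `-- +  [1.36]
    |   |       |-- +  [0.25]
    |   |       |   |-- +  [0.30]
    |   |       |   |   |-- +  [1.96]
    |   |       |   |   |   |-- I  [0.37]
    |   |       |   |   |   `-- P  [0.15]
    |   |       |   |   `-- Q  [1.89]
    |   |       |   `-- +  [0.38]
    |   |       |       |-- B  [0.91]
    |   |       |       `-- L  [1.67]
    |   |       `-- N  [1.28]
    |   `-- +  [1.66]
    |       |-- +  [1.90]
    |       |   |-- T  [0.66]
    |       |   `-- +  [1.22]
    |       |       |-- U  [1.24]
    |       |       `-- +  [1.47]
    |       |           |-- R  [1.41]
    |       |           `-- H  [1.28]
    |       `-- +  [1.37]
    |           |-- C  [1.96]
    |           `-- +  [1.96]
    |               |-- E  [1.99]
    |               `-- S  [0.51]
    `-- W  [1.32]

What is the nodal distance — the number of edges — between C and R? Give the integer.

6

The MRCA of C and R is the node subtending ((T,(U,(R,H))),(C,(E,S))).
From C up to that node: 2 branches. From R up to the same node: 4 branches. Total: 2 + 4 = 6.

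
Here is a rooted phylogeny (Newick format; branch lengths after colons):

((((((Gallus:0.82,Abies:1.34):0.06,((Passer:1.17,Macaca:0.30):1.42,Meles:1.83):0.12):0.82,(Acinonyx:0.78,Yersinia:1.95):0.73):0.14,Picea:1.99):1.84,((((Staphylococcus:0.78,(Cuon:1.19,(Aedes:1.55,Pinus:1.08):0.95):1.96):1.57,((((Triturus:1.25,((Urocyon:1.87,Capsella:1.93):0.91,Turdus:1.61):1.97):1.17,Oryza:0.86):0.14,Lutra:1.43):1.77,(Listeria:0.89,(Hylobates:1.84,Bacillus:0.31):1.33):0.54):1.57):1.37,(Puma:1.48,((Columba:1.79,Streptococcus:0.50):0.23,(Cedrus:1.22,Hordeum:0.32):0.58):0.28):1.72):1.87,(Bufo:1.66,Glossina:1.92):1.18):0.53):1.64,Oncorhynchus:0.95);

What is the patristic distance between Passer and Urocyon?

18.68

The path runs Passer → … → MRCA → … → Urocyon; the MRCA is the node subtending (((((Gallus,Abies),((Passer,Macaca),Meles)),(Acinonyx,Yersinia)),Picea),((((Staphylococcus,(Cuon,(Aedes,Pinus))),((((Triturus,((Urocyon,Capsella),Turdus)),Oryza),Lutra),(Listeria,(Hylobates,Bacillus)))),(Puma,((Columba,Streptococcus),(Cedrus,Hordeum)))),(Bufo,Glossina))).
Branch lengths along that path: 1.17 + 1.42 + 0.12 + 0.82 + 0.14 + 1.84 + 0.53 + 1.87 + 1.37 + 1.57 + 1.77 + 0.14 + 1.17 + 1.97 + 0.91 + 1.87 = 18.68.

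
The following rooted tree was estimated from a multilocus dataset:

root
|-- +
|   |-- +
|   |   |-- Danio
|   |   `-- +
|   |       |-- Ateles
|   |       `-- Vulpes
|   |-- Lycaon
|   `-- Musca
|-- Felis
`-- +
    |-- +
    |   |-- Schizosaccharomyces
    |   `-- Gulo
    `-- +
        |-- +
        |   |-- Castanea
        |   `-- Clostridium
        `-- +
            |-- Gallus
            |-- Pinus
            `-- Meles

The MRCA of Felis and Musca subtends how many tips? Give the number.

13

The MRCA of Felis and Musca is the root, so the clade is the entire tree.
That clade contains 13 terminal taxa: Ateles, Castanea, Clostridium, Danio, Felis, Gallus, Gulo, Lycaon, Meles, Musca, Pinus, Schizosaccharomyces, Vulpes.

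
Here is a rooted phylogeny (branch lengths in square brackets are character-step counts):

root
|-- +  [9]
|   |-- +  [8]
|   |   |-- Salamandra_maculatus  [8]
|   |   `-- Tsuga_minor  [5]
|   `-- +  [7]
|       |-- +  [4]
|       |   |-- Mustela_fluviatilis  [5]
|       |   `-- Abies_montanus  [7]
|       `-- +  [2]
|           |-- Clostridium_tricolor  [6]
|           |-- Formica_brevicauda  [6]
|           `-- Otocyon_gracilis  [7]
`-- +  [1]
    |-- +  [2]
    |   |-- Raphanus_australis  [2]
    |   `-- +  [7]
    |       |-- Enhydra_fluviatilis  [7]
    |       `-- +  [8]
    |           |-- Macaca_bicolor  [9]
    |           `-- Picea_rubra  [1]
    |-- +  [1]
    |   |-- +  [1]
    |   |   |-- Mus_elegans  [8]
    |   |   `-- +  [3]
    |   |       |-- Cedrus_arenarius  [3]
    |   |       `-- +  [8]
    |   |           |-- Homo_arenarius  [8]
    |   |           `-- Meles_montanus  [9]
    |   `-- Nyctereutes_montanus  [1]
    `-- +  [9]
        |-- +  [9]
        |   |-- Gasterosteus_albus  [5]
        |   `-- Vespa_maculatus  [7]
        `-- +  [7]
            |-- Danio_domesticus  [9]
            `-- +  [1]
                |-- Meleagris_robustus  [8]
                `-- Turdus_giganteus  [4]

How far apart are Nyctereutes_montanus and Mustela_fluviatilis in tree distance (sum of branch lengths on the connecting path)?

The path runs Nyctereutes_montanus → … → MRCA → … → Mustela_fluviatilis; the MRCA is the root of the tree.
Branch lengths along that path: 1 + 1 + 1 + 9 + 7 + 4 + 5 = 28.

28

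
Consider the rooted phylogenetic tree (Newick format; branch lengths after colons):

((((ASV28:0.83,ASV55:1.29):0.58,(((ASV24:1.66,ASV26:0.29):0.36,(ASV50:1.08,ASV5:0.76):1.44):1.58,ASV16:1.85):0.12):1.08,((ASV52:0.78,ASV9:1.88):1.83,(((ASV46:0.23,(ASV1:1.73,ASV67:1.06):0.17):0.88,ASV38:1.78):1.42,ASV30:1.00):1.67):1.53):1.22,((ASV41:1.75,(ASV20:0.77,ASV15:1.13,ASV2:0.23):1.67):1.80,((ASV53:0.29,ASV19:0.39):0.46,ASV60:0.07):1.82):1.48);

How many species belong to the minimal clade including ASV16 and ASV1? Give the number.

14

The MRCA of ASV16 and ASV1 is the node subtending (((ASV28,ASV55),(((ASV24,ASV26),(ASV50,ASV5)),ASV16)),((ASV52,ASV9),(((ASV46,(ASV1,ASV67)),ASV38),ASV30))).
That clade contains 14 terminal taxa: ASV1, ASV16, ASV24, ASV26, ASV28, ASV30, ASV38, ASV46, ASV5, ASV50, ASV52, ASV55, ASV67, ASV9.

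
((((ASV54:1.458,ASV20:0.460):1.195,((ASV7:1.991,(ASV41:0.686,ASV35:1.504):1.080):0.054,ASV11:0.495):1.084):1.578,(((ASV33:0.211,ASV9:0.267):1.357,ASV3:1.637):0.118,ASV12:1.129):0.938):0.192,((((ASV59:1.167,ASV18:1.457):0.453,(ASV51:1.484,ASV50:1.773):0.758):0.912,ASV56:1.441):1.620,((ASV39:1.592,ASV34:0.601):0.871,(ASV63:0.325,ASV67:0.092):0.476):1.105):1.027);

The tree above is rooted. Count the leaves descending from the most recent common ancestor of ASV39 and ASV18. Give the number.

The MRCA of ASV39 and ASV18 is the node subtending ((((ASV59,ASV18),(ASV51,ASV50)),ASV56),((ASV39,ASV34),(ASV63,ASV67))).
That clade contains 9 terminal taxa: ASV18, ASV34, ASV39, ASV50, ASV51, ASV56, ASV59, ASV63, ASV67.

9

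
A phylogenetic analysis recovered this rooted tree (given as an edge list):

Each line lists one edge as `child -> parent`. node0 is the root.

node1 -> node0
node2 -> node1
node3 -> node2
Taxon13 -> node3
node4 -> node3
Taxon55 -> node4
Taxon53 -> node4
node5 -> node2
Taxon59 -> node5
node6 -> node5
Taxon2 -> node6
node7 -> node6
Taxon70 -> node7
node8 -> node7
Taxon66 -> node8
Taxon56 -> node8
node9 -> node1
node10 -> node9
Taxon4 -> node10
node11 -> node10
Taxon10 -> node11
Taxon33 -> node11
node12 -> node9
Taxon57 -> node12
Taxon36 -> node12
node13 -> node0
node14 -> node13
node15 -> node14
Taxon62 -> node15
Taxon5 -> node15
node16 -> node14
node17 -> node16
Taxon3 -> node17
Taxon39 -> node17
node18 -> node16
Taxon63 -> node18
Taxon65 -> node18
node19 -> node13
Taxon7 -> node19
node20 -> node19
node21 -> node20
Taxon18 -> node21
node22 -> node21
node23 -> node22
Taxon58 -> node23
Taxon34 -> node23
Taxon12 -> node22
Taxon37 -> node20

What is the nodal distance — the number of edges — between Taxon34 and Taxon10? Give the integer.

12

The MRCA of Taxon34 and Taxon10 is the root of the tree.
From Taxon34 up to that node: 7 branches. From Taxon10 up to the same node: 5 branches. Total: 7 + 5 = 12.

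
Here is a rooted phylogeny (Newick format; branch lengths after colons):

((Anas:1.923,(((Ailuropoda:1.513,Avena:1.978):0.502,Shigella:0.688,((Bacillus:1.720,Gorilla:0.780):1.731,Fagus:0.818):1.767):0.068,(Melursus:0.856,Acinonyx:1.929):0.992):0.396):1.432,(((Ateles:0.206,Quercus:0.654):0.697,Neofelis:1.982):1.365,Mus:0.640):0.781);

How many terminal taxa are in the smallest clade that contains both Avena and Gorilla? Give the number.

The MRCA of Avena and Gorilla is the node subtending ((Ailuropoda,Avena),Shigella,((Bacillus,Gorilla),Fagus)).
That clade contains 6 terminal taxa: Ailuropoda, Avena, Bacillus, Fagus, Gorilla, Shigella.

6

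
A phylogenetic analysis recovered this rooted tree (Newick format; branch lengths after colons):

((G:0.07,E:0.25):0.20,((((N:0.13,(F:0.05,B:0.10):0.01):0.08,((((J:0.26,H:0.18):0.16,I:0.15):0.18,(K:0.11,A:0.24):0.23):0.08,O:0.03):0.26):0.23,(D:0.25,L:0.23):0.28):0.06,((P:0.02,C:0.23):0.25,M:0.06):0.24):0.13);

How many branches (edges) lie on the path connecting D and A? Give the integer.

7

The MRCA of D and A is the node subtending (((N,(F,B)),((((J,H),I),(K,A)),O)),(D,L)).
From D up to that node: 2 branches. From A up to the same node: 5 branches. Total: 2 + 5 = 7.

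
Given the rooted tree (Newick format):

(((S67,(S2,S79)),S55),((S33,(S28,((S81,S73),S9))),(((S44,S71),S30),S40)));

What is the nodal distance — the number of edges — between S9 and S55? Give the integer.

7

The MRCA of S9 and S55 is the root of the tree.
From S9 up to that node: 5 branches. From S55 up to the same node: 2 branches. Total: 5 + 2 = 7.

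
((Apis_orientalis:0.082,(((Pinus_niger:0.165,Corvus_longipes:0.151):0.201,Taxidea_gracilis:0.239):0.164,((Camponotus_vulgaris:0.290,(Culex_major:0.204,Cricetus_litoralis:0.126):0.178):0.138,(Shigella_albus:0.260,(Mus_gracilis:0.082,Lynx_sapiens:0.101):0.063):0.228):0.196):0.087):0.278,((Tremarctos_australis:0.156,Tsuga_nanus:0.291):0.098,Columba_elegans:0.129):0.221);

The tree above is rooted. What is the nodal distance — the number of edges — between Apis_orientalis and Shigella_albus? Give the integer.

5

The MRCA of Apis_orientalis and Shigella_albus is the node subtending (Apis_orientalis,(((Pinus_niger,Corvus_longipes),Taxidea_gracilis),((Camponotus_vulgaris,(Culex_major,Cricetus_litoralis)),(Shigella_albus,(Mus_gracilis,Lynx_sapiens))))).
From Apis_orientalis up to that node: 1 branch. From Shigella_albus up to the same node: 4 branches. Total: 1 + 4 = 5.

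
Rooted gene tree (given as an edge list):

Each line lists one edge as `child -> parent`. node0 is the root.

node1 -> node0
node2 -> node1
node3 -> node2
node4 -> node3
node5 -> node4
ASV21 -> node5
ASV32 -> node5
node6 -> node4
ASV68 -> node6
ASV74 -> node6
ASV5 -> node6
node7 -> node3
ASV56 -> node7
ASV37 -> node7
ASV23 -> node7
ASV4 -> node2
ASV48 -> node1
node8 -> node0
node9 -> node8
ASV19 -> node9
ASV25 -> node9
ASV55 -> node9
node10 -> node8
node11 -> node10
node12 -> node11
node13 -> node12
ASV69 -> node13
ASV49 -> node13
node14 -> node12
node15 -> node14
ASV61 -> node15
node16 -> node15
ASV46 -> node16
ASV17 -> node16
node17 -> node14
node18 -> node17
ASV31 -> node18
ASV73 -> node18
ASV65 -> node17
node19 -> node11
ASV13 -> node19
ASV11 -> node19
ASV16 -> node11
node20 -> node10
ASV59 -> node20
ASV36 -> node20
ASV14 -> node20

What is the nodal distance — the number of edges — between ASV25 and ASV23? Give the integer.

The MRCA of ASV25 and ASV23 is the root of the tree.
From ASV25 up to that node: 3 branches. From ASV23 up to the same node: 5 branches. Total: 3 + 5 = 8.

8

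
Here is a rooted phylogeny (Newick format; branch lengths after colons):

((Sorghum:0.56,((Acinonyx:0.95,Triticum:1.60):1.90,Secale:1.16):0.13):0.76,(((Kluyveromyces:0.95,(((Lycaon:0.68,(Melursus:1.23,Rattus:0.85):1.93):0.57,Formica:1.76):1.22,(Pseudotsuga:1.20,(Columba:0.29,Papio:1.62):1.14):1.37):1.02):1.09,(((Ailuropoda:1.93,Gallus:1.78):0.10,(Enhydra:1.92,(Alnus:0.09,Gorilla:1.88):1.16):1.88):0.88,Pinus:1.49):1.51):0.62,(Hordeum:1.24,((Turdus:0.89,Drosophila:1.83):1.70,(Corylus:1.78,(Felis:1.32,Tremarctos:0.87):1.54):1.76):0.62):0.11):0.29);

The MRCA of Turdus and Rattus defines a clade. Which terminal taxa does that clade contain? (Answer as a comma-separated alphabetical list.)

Tracing Turdus: it sits inside (Turdus,Drosophila).
Tracing Rattus: it sits inside (Melursus,Rattus).
The smallest clade enclosing both is (((Kluyveromyces,(((Lycaon,(Melursus,Rattus)),Formica),(Pseudotsuga,(Columba,Papio)))),(((Ailuropoda,Gallus),(Enhydra,(Alnus,Gorilla))),Pinus)),(Hordeum,((Turdus,Drosophila),(Corylus,(Felis,Tremarctos))))); the answer is its 20 terminal taxa in alphabetical order.

Ailuropoda, Alnus, Columba, Corylus, Drosophila, Enhydra, Felis, Formica, Gallus, Gorilla, Hordeum, Kluyveromyces, Lycaon, Melursus, Papio, Pinus, Pseudotsuga, Rattus, Tremarctos, Turdus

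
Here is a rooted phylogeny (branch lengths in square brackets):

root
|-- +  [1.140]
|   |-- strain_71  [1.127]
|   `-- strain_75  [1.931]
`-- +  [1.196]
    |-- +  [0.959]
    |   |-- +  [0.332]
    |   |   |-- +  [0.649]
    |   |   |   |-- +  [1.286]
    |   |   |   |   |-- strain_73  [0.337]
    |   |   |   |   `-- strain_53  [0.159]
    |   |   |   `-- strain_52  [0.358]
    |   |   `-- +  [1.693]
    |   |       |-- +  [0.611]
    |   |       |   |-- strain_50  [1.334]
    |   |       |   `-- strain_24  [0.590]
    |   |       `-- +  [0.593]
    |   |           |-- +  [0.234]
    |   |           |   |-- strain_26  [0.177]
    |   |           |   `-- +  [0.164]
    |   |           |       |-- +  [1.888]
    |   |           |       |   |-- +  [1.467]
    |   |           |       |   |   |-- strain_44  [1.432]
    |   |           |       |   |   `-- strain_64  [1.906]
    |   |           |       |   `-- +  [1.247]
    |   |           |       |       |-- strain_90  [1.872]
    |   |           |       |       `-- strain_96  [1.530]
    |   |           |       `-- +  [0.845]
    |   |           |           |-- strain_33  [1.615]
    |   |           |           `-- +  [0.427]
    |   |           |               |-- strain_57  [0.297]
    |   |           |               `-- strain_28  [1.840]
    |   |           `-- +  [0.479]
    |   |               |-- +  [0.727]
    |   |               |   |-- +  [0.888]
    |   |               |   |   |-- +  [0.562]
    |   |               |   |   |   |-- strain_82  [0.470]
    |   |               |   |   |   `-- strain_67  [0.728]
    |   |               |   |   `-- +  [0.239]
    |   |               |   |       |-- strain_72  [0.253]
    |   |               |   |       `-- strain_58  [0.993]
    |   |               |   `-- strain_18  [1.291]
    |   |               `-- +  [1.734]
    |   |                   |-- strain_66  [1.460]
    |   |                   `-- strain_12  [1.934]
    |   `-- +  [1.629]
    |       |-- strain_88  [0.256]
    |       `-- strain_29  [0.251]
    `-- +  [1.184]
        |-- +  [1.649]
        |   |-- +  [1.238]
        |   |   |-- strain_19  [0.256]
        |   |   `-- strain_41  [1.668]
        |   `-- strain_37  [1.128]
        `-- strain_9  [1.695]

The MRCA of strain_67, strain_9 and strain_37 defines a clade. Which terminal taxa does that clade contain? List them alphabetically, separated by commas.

Tracing strain_67: it sits inside (strain_82,strain_67).
Tracing strain_9: it sits inside (((strain_19,strain_41),strain_37),strain_9).
Tracing strain_37: it sits inside ((strain_19,strain_41),strain_37).
The smallest clade enclosing all 3 is (((((strain_73,strain_53),strain_52),((strain_50,strain_24),((strain_26,(((strain_44,strain_64),(strain_90,strain_96)),(strain_33,(strain_57,strain_28)))),((((strain_82,strain_67),(strain_72,strain_58)),strain_18),(strain_66,strain_12))))),(strain_88,strain_29)),(((strain_19,strain_41),strain_37),strain_9)); the answer is its 26 terminal taxa in alphabetical order.

strain_12, strain_18, strain_19, strain_24, strain_26, strain_28, strain_29, strain_33, strain_37, strain_41, strain_44, strain_50, strain_52, strain_53, strain_57, strain_58, strain_64, strain_66, strain_67, strain_72, strain_73, strain_82, strain_88, strain_9, strain_90, strain_96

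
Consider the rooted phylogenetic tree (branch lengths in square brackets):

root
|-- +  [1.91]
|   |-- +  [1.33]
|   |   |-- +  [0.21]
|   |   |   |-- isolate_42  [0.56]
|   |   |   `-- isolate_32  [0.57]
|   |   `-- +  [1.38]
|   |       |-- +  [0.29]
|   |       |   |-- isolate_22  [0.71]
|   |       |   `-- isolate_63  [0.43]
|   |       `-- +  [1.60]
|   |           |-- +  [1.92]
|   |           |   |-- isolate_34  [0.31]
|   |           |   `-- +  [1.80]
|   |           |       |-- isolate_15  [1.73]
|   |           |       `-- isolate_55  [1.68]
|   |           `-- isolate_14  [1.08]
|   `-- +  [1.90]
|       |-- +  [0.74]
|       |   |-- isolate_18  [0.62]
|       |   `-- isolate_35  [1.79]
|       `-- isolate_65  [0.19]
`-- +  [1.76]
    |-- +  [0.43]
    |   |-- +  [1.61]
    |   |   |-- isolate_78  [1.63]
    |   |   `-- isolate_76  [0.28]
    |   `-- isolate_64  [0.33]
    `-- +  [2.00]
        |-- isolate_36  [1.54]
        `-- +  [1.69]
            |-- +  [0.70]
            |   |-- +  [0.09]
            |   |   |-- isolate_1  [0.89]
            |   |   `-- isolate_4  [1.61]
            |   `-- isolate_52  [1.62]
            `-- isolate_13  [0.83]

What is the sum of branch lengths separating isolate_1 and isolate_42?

11.14

The path runs isolate_1 → … → MRCA → … → isolate_42; the MRCA is the root of the tree.
Branch lengths along that path: 0.89 + 0.09 + 0.70 + 1.69 + 2.00 + 1.76 + 1.91 + 1.33 + 0.21 + 0.56 = 11.14.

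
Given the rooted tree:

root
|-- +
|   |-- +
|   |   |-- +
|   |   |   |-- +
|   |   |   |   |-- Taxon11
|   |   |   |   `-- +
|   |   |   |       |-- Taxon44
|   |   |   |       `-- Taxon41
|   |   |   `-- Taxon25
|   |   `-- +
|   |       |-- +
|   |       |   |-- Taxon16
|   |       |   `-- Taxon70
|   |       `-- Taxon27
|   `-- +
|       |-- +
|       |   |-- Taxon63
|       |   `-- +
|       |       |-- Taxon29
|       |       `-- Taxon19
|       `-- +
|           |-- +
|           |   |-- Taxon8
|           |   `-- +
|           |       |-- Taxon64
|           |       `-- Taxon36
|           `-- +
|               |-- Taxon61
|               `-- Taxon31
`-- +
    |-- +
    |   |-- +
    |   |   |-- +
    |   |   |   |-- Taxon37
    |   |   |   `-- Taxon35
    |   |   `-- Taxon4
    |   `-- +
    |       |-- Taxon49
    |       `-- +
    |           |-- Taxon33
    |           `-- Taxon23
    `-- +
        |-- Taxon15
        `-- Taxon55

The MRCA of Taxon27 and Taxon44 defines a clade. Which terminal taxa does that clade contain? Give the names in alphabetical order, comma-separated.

Tracing Taxon27: it sits inside ((Taxon16,Taxon70),Taxon27).
Tracing Taxon44: it sits inside (Taxon44,Taxon41).
The smallest clade enclosing both is (((Taxon11,(Taxon44,Taxon41)),Taxon25),((Taxon16,Taxon70),Taxon27)); the answer is its 7 terminal taxa in alphabetical order.

Taxon11, Taxon16, Taxon25, Taxon27, Taxon41, Taxon44, Taxon70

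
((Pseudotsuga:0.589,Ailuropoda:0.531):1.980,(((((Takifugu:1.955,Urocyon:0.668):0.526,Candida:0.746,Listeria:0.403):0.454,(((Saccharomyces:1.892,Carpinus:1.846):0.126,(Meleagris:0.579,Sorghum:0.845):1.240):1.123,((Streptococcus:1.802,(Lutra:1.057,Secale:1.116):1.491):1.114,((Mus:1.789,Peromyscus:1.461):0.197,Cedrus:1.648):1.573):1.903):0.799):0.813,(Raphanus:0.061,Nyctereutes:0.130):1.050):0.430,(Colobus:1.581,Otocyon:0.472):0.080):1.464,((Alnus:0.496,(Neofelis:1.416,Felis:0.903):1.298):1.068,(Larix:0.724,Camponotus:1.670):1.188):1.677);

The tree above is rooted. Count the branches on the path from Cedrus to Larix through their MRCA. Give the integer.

The MRCA of Cedrus and Larix is the root of the tree.
From Cedrus up to that node: 7 branches. From Larix up to the same node: 3 branches. Total: 7 + 3 = 10.

10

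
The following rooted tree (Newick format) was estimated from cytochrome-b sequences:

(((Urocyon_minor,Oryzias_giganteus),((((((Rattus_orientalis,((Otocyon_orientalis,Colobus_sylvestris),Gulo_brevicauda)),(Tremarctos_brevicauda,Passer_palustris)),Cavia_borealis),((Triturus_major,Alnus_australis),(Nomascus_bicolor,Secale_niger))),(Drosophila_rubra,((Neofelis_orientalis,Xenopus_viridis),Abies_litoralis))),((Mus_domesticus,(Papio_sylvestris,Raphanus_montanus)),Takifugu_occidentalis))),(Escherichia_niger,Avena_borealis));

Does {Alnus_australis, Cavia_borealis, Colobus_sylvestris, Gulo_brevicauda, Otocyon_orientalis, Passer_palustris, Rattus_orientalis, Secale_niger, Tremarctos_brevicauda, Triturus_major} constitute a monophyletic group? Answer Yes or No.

No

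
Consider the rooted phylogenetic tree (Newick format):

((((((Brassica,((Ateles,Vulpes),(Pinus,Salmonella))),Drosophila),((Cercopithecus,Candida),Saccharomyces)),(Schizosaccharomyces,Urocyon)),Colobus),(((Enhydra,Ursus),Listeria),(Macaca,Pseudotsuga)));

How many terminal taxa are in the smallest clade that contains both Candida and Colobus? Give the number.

12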